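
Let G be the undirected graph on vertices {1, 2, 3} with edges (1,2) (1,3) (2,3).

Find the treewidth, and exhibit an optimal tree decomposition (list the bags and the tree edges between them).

With just one bag of size 3, the width is 3 − 1 = 2, so tw(G) ≤ 2. On the other hand G contains the 3-clique {1, 2, 3}. A clique must lie in a single bag of any decomposition, so no decomposition can have width below 2. Combining the bounds, tw(G) = 2.

Treewidth 2.
One optimal decomposition is:
Bags: B1 = {1, 2, 3}
Tree: (single bag)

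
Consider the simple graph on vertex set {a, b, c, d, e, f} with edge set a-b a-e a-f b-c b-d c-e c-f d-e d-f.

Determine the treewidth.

3

A width-3 tree decomposition is:
Bags: B1 = {b, c, e, f}  B2 = {b, d, e, f}  B3 = {a, b, e, f}
Tree: B1–B2, B2–B3
The largest bag has 4 vertices, giving width 3; this decomposition certifies tw(G) ≤ 3. For the lower bound: the 4 vertex sets {b,c}, {d,e}, {f}, {a} are disjoint, each induces a connected subgraph, and every pair is joined by at least one edge of G. Contracting each set to a single vertex therefore yields K_{4} as a minor, and since treewidth is minor-monotone, tw(G) ≥ tw(K_{4}) = 3. Combining the bounds, tw(G) = 3.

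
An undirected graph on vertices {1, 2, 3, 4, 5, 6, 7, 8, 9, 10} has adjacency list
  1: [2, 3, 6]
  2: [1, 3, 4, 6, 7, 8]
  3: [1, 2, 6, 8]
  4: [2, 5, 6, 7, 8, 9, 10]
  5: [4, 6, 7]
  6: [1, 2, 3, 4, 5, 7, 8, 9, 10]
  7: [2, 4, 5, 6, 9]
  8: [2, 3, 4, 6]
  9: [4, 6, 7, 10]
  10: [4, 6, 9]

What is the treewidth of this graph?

A width-3 tree decomposition is:
Bags: B1 = {4, 5, 6, 7}  B2 = {4, 6, 7, 9}  B3 = {2, 4, 6, 7}  B4 = {2, 4, 6, 8}  B5 = {4, 6, 9, 10}  B6 = {2, 3, 6, 8}  B7 = {1, 2, 3, 6}
Tree: B1–B2, B2–B3, B3–B4, B2–B5, B4–B6, B6–B7
The largest bag has 4 vertices, giving width 3; this decomposition certifies tw(G) ≤ 3. Conversely, {1, 2, 3, 6} is a clique of size 4, and the vertices of any clique must share a bag in every tree decomposition; so some bag has ≥ 4 vertices and tw(G) ≥ 3. Hence tw(G) = 3 exactly.

3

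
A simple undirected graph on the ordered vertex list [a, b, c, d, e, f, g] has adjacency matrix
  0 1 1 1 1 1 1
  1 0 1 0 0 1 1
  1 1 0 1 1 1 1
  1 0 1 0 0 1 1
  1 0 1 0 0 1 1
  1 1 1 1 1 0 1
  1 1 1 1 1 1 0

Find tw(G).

4

A width-4 tree decomposition is:
Bags: B1 = {a, b, c, f, g}  B2 = {a, c, e, f, g}  B3 = {a, c, d, f, g}
Tree: B1–B2, B2–B3
Each bag holds 5 vertices, so the decomposition has width 4, which upper-bounds the treewidth. For the lower bound, the 5 vertices {a, c, d, f, g} are pairwise adjacent, and any tree decomposition puts a clique entirely inside one bag — forcing width ≥ 4. Combining the bounds, tw(G) = 4.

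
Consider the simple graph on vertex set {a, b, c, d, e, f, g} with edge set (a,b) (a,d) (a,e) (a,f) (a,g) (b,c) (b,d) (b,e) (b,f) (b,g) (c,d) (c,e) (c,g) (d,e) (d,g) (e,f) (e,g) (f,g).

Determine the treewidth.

4

A width-4 tree decomposition is:
Bags: B1 = {a, b, e, f, g}  B2 = {a, b, d, e, g}  B3 = {b, c, d, e, g}
Tree: B1–B2, B2–B3
Every bag has size at most 5, so the width is 5 − 1 = 4 and tw(G) ≤ 4. On the other hand G contains the 5-clique {b, c, d, e, g}. A clique must lie in a single bag of any decomposition, so no decomposition can have width below 4. The upper and lower bounds meet at 4, so that is the treewidth.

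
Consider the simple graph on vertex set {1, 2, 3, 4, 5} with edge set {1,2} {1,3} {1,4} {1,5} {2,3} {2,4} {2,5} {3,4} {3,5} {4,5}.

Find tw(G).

4

A width-4 tree decomposition is:
Bags: B1 = {1, 2, 3, 4, 5}
Tree: (single bag)
With just one bag of size 5, the width is 5 − 1 = 4, so tw(G) ≤ 4. Conversely, {1, 2, 3, 4, 5} is a clique of size 5, and the vertices of any clique must share a bag in every tree decomposition; so some bag has ≥ 5 vertices and tw(G) ≥ 4. Hence tw(G) = 4 exactly.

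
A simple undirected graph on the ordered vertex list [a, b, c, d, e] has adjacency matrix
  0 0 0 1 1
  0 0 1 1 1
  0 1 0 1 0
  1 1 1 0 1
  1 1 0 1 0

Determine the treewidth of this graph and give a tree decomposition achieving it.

The largest bag has 3 vertices, giving width 2; this decomposition certifies tw(G) ≤ 2. On the other hand G contains the 3-clique {a, d, e}. A clique must lie in a single bag of any decomposition, so no decomposition can have width below 2. Therefore the treewidth is 2.

Treewidth 2.
One such decomposition:
Bags: B1 = {b, d, e}  B2 = {a, d, e}  B3 = {b, c, d}
Tree: B1–B2, B1–B3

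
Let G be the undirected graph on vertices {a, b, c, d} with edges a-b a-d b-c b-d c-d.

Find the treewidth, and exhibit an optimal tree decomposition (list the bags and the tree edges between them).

Treewidth 2.
Bags: B1 = {b, c, d}  B2 = {a, b, d}
Tree: B1–B2

Each bag holds 3 vertices, so the decomposition has width 2, which upper-bounds the treewidth. On the other hand G contains the 3-clique {b, c, d}. A clique must lie in a single bag of any decomposition, so no decomposition can have width below 2. Therefore the treewidth is 2.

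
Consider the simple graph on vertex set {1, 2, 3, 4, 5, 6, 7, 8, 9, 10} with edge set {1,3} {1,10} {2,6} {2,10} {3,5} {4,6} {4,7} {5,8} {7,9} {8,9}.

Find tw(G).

2

A width-2 tree decomposition is:
Bags: B1 = {2, 6, 10}  B2 = {1, 6, 10}  B3 = {1, 3, 6}  B4 = {3, 5, 6}  B5 = {5, 6, 8}  B6 = {6, 8, 9}  B7 = {6, 7, 9}  B8 = {4, 6, 7}
Tree: B1–B2, B2–B3, B3–B4, B4–B5, B5–B6, B6–B7, B7–B8
Each bag holds 3 vertices, so the decomposition has width 2, which upper-bounds the treewidth. Since 6–2–10–1–3–5–8–9–7–4–6 is a cycle in G, G is not acyclic. Forests are exactly the graphs of treewidth ≤ 1, so tw(G) ≥ 2. Combining the bounds, tw(G) = 2.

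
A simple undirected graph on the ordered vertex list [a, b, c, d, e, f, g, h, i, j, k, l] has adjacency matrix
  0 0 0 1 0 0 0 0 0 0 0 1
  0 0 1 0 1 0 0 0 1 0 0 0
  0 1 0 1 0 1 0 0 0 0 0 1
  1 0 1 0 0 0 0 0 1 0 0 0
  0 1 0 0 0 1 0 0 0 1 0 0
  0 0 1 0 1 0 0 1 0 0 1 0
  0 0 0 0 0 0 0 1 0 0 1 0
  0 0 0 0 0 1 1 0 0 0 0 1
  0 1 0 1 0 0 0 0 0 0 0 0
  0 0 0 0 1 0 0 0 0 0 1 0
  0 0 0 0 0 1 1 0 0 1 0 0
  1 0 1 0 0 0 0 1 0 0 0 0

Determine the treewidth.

3

A width-3 tree decomposition is:
Bags: B1 = {e, g, j, k}  B2 = {e, f, g, k}  B3 = {e, f, g, h}  B4 = {b, e, f, h}  B5 = {b, c, f, h}  B6 = {b, c, h, l}  B7 = {b, c, i, l}  B8 = {c, d, i, l}  B9 = {a, d, i, l}
Tree: B1–B2, B2–B3, B3–B4, B4–B5, B5–B6, B6–B7, B7–B8, B8–B9
The largest bag has 4 vertices, giving width 3; this decomposition certifies tw(G) ≤ 3. For the lower bound: the 4 vertex sets {g,j,k}, {e}, {f}, {b,c,h,l} are disjoint, each induces a connected subgraph, and every pair is joined by at least one edge of G. Contracting each set to a single vertex therefore yields K_{4} as a minor, and since treewidth is minor-monotone, tw(G) ≥ tw(K_{4}) = 3. Combining the bounds, tw(G) = 3.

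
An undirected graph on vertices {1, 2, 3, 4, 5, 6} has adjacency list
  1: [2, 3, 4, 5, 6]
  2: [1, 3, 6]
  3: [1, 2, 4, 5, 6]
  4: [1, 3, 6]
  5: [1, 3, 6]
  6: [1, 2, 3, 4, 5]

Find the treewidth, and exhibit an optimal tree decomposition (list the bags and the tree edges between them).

Treewidth 3.
One such decomposition:
Bags: B1 = {1, 3, 4, 6}  B2 = {1, 2, 3, 6}  B3 = {1, 3, 5, 6}
Tree: B1–B2, B2–B3

Every bag has size at most 4, so the width is 4 − 1 = 3 and tw(G) ≤ 3. On the other hand G contains the 4-clique {1, 2, 3, 6}. A clique must lie in a single bag of any decomposition, so no decomposition can have width below 3. Hence tw(G) = 3 exactly.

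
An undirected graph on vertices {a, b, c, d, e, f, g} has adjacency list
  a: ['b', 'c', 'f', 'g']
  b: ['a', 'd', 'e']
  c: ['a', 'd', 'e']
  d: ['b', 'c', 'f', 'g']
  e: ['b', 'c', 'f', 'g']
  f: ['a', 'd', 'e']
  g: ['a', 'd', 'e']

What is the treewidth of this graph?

3

A width-3 tree decomposition is:
Bags: B1 = {a, c, d, e}  B2 = {a, b, d, e}  B3 = {a, d, e, f}  B4 = {a, d, e, g}
Tree: B1–B2, B2–B3, B3–B4
Every bag has size at most 4, so the width is 4 − 1 = 3 and tw(G) ≤ 3. For the lower bound: the 4 vertex sets {c,e}, {a,b}, {d}, {f} are disjoint, each induces a connected subgraph, and every pair is joined by at least one edge of G. Contracting each set to a single vertex therefore yields K_{4} as a minor, and since treewidth is minor-monotone, tw(G) ≥ tw(K_{4}) = 3. Hence tw(G) = 3 exactly.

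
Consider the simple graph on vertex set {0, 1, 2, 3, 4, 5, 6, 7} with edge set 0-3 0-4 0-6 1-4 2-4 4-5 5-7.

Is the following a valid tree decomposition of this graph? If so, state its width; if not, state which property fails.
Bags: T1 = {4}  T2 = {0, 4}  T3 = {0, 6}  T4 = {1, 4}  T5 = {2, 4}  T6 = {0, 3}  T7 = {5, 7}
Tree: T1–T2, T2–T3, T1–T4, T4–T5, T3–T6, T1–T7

A tree decomposition must satisfy three properties: every vertex lies in some bag; for every edge, both endpoints lie together in some bag; and for every vertex, the bags containing it form a connected subtree. Here edge (5,4) lies in no bag, so the decomposition is invalid.

No — edge (5,4) lies in no bag.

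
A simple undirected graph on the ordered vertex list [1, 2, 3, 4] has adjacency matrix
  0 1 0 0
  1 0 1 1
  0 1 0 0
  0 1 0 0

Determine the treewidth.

A width-1 tree decomposition is:
Bags: B1 = {1, 2}  B2 = {2, 3}  B3 = {2, 4}
Tree: B1–B2, B2–B3
Each bag holds 2 vertices, so the decomposition has width 1, which upper-bounds the treewidth. Since G has at least one edge (e.g. 2–1), it is not an edgeless graph, so tw(G) ≥ 1. Combining the bounds, tw(G) = 1.

1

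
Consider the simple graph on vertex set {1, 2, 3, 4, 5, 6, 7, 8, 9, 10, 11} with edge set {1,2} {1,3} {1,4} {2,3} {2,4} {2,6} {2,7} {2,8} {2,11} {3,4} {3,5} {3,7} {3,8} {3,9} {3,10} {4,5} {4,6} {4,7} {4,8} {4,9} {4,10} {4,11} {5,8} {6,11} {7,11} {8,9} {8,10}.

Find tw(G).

3

A width-3 tree decomposition is:
Bags: B1 = {3, 4, 5, 8}  B2 = {2, 3, 4, 8}  B3 = {2, 3, 4, 7}  B4 = {3, 4, 8, 10}  B5 = {3, 4, 8, 9}  B6 = {1, 2, 3, 4}  B7 = {2, 4, 7, 11}  B8 = {2, 4, 6, 11}
Tree: B1–B2, B2–B3, B2–B4, B1–B5, B3–B6, B3–B7, B7–B8
Each bag holds 4 vertices, so the decomposition has width 3, which upper-bounds the treewidth. For the lower bound, the 4 vertices {2, 4, 6, 11} are pairwise adjacent, and any tree decomposition puts a clique entirely inside one bag — forcing width ≥ 3. Combining the bounds, tw(G) = 3.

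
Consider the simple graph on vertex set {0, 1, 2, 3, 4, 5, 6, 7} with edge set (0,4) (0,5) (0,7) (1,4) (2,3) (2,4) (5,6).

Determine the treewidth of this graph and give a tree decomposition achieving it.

Treewidth 1.
One such decomposition:
Bags: B1 = {0, 4}  B2 = {2, 4}  B3 = {2, 3}  B4 = {0, 5}  B5 = {1, 4}  B6 = {5, 6}  B7 = {0, 7}
Tree: B1–B2, B2–B3, B1–B4, B1–B5, B4–B6, B1–B7

Every bag has size at most 2, so the width is 2 − 1 = 1 and tw(G) ≤ 1. Any graph with an edge has treewidth ≥ 1, and G has the edge 0–4. Hence tw(G) = 1 exactly.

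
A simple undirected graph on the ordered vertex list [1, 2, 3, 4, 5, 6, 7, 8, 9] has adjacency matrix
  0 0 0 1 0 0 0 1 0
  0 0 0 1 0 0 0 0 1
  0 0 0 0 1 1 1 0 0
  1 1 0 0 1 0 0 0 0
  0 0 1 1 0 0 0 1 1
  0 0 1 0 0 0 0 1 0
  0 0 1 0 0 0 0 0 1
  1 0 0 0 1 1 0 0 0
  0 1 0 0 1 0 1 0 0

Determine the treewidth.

3

A width-3 tree decomposition is:
Bags: B1 = {3, 6, 7, 8}  B2 = {3, 5, 7, 8}  B3 = {5, 7, 8, 9}  B4 = {1, 5, 8, 9}  B5 = {1, 4, 5, 9}  B6 = {1, 2, 4, 9}
Tree: B1–B2, B2–B3, B3–B4, B4–B5, B5–B6
Every bag has size at most 4, so the width is 4 − 1 = 3 and tw(G) ≤ 3. For the lower bound: the 4 vertex sets {3,6,7}, {8}, {5}, {1,2,4,9} are disjoint, each induces a connected subgraph, and every pair is joined by at least one edge of G. Contracting each set to a single vertex therefore yields K_{4} as a minor, and since treewidth is minor-monotone, tw(G) ≥ tw(K_{4}) = 3. Combining the bounds, tw(G) = 3.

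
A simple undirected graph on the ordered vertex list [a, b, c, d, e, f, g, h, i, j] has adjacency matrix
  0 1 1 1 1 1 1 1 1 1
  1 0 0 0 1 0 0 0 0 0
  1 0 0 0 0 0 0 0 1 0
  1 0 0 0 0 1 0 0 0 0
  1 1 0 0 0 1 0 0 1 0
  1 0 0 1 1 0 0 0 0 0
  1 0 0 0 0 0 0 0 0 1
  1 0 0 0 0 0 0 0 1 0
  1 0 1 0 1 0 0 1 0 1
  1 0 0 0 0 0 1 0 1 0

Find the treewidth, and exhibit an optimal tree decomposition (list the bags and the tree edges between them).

Treewidth 2.
One optimal decomposition is:
Bags: B1 = {a, e, i}  B2 = {a, e, f}  B3 = {a, b, e}  B4 = {a, d, f}  B5 = {a, h, i}  B6 = {a, i, j}  B7 = {a, c, i}  B8 = {a, g, j}
Tree: B1–B2, B2–B3, B2–B4, B1–B5, B1–B6, B1–B7, B6–B8

Every bag has size at most 3, so the width is 3 − 1 = 2 and tw(G) ≤ 2. Conversely, {a, d, f} is a clique of size 3, and the vertices of any clique must share a bag in every tree decomposition; so some bag has ≥ 3 vertices and tw(G) ≥ 2. Combining the bounds, tw(G) = 2.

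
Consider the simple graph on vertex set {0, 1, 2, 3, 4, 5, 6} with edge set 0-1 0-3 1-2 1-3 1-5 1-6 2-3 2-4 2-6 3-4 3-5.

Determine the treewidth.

A width-2 tree decomposition is:
Bags: B1 = {1, 2, 3}  B2 = {1, 2, 6}  B3 = {0, 1, 3}  B4 = {1, 3, 5}  B5 = {2, 3, 4}
Tree: B1–B2, B1–B3, B3–B4, B1–B5
Each bag holds 3 vertices, so the decomposition has width 2, which upper-bounds the treewidth. On the other hand G contains the 3-clique {0, 1, 3}. A clique must lie in a single bag of any decomposition, so no decomposition can have width below 2. Combining the bounds, tw(G) = 2.

2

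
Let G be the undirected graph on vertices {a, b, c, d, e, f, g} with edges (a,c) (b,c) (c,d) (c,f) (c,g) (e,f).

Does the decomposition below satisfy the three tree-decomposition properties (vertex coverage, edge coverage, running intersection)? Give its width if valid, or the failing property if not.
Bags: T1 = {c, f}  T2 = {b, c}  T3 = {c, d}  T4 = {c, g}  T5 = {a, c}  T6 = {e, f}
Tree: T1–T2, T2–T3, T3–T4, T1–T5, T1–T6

Yes; width 1.

Checking the three conditions: (i) the bags cover all of {a, b, c, d, e, f, g}; (ii) for each edge, some bag contains both endpoints; (iii) the bags containing any fixed vertex form a subtree. All hold, so the decomposition is valid with width 2 − 1 = 1.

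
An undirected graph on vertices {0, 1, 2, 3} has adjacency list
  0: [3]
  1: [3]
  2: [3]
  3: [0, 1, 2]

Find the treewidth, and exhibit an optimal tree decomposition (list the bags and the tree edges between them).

Treewidth 1.
One optimal decomposition is:
Bags: B1 = {2, 3}  B2 = {1, 3}  B3 = {0, 3}
Tree: B1–B2, B1–B3

Every bag has size at most 2, so the width is 2 − 1 = 1 and tw(G) ≤ 1. G has an edge, so its treewidth is at least 1. The upper and lower bounds meet at 1, so that is the treewidth.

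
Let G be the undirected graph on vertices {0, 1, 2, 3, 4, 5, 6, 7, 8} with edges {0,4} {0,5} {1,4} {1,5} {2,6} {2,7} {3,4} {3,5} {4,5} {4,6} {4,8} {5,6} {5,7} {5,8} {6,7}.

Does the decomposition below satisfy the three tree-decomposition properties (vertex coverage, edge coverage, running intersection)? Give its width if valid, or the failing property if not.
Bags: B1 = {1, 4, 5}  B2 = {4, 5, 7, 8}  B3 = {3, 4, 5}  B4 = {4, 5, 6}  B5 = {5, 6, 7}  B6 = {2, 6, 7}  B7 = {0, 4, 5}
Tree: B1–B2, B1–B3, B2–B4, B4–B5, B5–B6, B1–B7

No — bags containing vertex 7 are not connected in the tree.

A tree decomposition must satisfy three properties: every vertex lies in some bag; for every edge, both endpoints lie together in some bag; and for every vertex, the bags containing it form a connected subtree. Here bags containing vertex 7 are not connected in the tree, so the decomposition is invalid.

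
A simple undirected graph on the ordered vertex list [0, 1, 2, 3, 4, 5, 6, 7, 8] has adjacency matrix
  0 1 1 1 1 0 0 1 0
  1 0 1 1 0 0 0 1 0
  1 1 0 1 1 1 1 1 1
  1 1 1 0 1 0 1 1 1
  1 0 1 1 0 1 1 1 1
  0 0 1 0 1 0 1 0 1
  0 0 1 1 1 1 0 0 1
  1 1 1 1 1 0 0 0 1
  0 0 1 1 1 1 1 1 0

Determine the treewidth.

4

A width-4 tree decomposition is:
Bags: B1 = {2, 3, 4, 7, 8}  B2 = {2, 3, 4, 6, 8}  B3 = {0, 2, 3, 4, 7}  B4 = {0, 1, 2, 3, 7}  B5 = {2, 4, 5, 6, 8}
Tree: B1–B2, B1–B3, B3–B4, B2–B5
The largest bag has 5 vertices, giving width 4; this decomposition certifies tw(G) ≤ 4. For the lower bound, the 5 vertices {0, 1, 2, 3, 7} are pairwise adjacent, and any tree decomposition puts a clique entirely inside one bag — forcing width ≥ 4. Combining the bounds, tw(G) = 4.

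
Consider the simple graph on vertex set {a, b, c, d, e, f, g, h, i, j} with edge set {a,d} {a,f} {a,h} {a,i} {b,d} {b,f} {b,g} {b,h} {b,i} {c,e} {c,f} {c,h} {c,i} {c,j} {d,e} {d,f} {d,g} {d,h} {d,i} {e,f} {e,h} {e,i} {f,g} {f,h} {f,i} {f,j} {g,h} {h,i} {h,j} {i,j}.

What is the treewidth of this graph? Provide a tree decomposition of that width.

Each bag holds 5 vertices, so the decomposition has width 4, which upper-bounds the treewidth. For the lower bound, the 5 vertices {b, d, f, g, h} are pairwise adjacent, and any tree decomposition puts a clique entirely inside one bag — forcing width ≥ 4. Hence tw(G) = 4 exactly.

Treewidth 4.
One optimal decomposition is:
Bags: B1 = {b, d, f, h, i}  B2 = {d, e, f, h, i}  B3 = {c, e, f, h, i}  B4 = {c, f, h, i, j}  B5 = {b, d, f, g, h}  B6 = {a, d, f, h, i}
Tree: B1–B2, B2–B3, B3–B4, B1–B5, B1–B6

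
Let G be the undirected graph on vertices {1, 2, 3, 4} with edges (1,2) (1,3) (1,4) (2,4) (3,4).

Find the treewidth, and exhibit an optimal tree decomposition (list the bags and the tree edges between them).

Each bag holds 3 vertices, so the decomposition has width 2, which upper-bounds the treewidth. Conversely, {1, 2, 4} is a clique of size 3, and the vertices of any clique must share a bag in every tree decomposition; so some bag has ≥ 3 vertices and tw(G) ≥ 2. The upper and lower bounds meet at 2, so that is the treewidth.

Treewidth 2.
One optimal decomposition is:
Bags: B1 = {1, 3, 4}  B2 = {1, 2, 4}
Tree: B1–B2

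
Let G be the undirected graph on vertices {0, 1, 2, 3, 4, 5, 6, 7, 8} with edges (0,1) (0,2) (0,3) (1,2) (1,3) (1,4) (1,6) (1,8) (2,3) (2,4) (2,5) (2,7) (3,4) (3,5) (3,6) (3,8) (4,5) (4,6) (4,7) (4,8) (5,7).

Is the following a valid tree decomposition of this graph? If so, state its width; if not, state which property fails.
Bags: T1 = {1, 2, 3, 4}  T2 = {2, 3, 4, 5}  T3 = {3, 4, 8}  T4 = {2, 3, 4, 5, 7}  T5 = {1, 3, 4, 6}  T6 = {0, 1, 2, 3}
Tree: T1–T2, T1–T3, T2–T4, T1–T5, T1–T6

No — edge (1,8) lies in no bag.

A tree decomposition must satisfy three properties: every vertex lies in some bag; for every edge, both endpoints lie together in some bag; and for every vertex, the bags containing it form a connected subtree. Here edge (1,8) lies in no bag, so the decomposition is invalid.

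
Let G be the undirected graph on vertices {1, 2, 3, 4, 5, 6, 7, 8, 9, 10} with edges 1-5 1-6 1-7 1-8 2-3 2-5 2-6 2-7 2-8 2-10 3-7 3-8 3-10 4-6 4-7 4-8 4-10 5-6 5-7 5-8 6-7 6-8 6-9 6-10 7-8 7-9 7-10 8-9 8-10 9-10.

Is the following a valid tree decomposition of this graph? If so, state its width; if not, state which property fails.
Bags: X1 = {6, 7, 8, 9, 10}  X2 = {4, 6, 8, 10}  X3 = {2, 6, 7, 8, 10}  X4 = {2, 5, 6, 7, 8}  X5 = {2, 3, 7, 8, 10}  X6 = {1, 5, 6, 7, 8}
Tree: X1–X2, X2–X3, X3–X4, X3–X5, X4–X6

No — edge (7,4) lies in no bag.

A tree decomposition must satisfy three properties: every vertex lies in some bag; for every edge, both endpoints lie together in some bag; and for every vertex, the bags containing it form a connected subtree. Here edge (7,4) lies in no bag, so the decomposition is invalid.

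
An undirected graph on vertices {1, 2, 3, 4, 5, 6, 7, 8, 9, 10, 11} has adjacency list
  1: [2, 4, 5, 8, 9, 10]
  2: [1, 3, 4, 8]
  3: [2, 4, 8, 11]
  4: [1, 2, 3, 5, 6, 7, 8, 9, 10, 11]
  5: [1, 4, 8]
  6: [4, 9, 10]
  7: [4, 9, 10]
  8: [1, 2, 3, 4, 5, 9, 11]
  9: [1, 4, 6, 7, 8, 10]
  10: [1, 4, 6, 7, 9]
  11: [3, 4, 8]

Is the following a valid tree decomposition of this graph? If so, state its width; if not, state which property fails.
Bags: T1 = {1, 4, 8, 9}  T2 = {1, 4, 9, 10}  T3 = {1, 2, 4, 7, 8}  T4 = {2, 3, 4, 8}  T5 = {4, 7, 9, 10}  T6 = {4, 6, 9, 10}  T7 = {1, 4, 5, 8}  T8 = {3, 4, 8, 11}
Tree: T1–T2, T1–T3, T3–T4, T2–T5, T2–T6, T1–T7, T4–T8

A tree decomposition must satisfy three properties: every vertex lies in some bag; for every edge, both endpoints lie together in some bag; and for every vertex, the bags containing it form a connected subtree. Here bags containing vertex 7 are not connected in the tree, so the decomposition is invalid.

No — bags containing vertex 7 are not connected in the tree.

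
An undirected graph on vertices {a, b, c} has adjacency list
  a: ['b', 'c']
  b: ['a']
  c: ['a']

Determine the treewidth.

A width-1 tree decomposition is:
Bags: B1 = {a, b}  B2 = {a, c}
Tree: B1–B2
Each bag holds 2 vertices, so the decomposition has width 1, which upper-bounds the treewidth. Any graph with an edge has treewidth ≥ 1, and G has the edge a–b. The upper and lower bounds meet at 1, so that is the treewidth.

1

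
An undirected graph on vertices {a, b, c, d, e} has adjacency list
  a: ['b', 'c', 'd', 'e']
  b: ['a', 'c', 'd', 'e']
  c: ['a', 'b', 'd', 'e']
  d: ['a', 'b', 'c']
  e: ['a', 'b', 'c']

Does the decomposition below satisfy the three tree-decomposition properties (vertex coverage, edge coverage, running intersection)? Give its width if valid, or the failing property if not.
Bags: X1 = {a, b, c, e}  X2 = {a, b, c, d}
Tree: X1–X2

Every vertex of G appears in some bag (union = {a, b, c, d, e}); every edge is covered by a bag; and for each vertex v the set of bags containing v is connected in the bag tree. The decomposition is therefore valid. The largest bag has 4 vertices, so the width is 3.

Yes; width 3.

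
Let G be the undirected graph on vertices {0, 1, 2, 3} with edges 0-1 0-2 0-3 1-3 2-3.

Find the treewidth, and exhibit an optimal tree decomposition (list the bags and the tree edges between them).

Each bag holds 3 vertices, so the decomposition has width 2, which upper-bounds the treewidth. For the lower bound, the 3 vertices {0, 1, 3} are pairwise adjacent, and any tree decomposition puts a clique entirely inside one bag — forcing width ≥ 2. Hence tw(G) = 2 exactly.

Treewidth 2.
One such decomposition:
Bags: B1 = {0, 1, 3}  B2 = {0, 2, 3}
Tree: B1–B2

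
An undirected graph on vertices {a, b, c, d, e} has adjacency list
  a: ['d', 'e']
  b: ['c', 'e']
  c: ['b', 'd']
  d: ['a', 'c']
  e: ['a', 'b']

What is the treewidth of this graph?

2

A width-2 tree decomposition is:
Bags: B1 = {a, c, d}  B2 = {a, c, e}  B3 = {b, c, e}
Tree: B1–B2, B2–B3
Every bag has size at most 3, so the width is 3 − 1 = 2 and tw(G) ≤ 2. The edges c–d–a–e–b–c form a cycle, so G is not a tree and its treewidth is at least 2. Combining the bounds, tw(G) = 2.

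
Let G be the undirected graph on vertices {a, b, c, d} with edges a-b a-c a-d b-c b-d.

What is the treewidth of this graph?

2

A width-2 tree decomposition is:
Bags: B1 = {a, b, c}  B2 = {a, b, d}
Tree: B1–B2
The largest bag has 3 vertices, giving width 2; this decomposition certifies tw(G) ≤ 2. Conversely, {a, b, d} is a clique of size 3, and the vertices of any clique must share a bag in every tree decomposition; so some bag has ≥ 3 vertices and tw(G) ≥ 2. Therefore the treewidth is 2.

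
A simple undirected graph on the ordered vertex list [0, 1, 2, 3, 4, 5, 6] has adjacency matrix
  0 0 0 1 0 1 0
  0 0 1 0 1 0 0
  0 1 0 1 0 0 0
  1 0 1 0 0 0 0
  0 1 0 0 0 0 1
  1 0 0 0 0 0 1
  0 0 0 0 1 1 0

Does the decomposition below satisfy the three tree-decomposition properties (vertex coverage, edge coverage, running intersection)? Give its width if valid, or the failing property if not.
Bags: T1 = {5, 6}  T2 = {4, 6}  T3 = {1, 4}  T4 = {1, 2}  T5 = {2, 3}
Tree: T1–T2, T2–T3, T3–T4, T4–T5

No — vertex 0 appears in no bag.

A tree decomposition must satisfy three properties: every vertex lies in some bag; for every edge, both endpoints lie together in some bag; and for every vertex, the bags containing it form a connected subtree. Here vertex 0 appears in no bag, so the decomposition is invalid.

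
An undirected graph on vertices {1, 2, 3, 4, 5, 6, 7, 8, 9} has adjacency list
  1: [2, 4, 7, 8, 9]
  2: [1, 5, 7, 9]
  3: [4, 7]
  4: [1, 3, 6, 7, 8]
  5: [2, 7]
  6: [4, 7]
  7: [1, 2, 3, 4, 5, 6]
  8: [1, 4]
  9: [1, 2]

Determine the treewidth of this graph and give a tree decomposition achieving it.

Treewidth 2.
Bags: B1 = {1, 2, 7}  B2 = {1, 4, 7}  B3 = {1, 4, 8}  B4 = {3, 4, 7}  B5 = {2, 5, 7}  B6 = {4, 6, 7}  B7 = {1, 2, 9}
Tree: B1–B2, B2–B3, B2–B4, B1–B5, B4–B6, B1–B7

Every bag has size at most 3, so the width is 3 − 1 = 2 and tw(G) ≤ 2. On the other hand G contains the 3-clique {1, 4, 8}. A clique must lie in a single bag of any decomposition, so no decomposition can have width below 2. The upper and lower bounds meet at 2, so that is the treewidth.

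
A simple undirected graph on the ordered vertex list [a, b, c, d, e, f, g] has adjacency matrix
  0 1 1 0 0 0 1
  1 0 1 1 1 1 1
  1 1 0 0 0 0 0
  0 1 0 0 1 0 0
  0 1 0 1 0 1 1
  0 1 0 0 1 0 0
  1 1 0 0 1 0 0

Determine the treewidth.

A width-2 tree decomposition is:
Bags: B1 = {b, e, g}  B2 = {a, b, g}  B3 = {b, d, e}  B4 = {b, e, f}  B5 = {a, b, c}
Tree: B1–B2, B1–B3, B3–B4, B2–B5
Every bag has size at most 3, so the width is 3 − 1 = 2 and tw(G) ≤ 2. For the lower bound, the 3 vertices {b, e, g} are pairwise adjacent, and any tree decomposition puts a clique entirely inside one bag — forcing width ≥ 2. Therefore the treewidth is 2.

2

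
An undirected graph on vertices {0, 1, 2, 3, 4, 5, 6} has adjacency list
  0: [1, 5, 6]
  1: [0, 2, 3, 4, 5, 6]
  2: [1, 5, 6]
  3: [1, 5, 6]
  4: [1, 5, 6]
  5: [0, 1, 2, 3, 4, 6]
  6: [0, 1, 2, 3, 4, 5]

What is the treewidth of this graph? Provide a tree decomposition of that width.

Each bag holds 4 vertices, so the decomposition has width 3, which upper-bounds the treewidth. On the other hand G contains the 4-clique {0, 1, 5, 6}. A clique must lie in a single bag of any decomposition, so no decomposition can have width below 3. Hence tw(G) = 3 exactly.

Treewidth 3.
Bags: B1 = {1, 4, 5, 6}  B2 = {1, 3, 5, 6}  B3 = {0, 1, 5, 6}  B4 = {1, 2, 5, 6}
Tree: B1–B2, B1–B3, B1–B4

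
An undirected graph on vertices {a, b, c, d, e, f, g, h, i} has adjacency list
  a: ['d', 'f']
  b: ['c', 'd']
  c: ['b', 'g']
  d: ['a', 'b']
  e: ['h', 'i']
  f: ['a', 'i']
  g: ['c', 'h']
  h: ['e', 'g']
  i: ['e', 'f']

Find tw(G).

A width-2 tree decomposition is:
Bags: B1 = {e, f, i}  B2 = {a, e, f}  B3 = {a, d, e}  B4 = {b, d, e}  B5 = {b, c, e}  B6 = {c, e, g}  B7 = {e, g, h}
Tree: B1–B2, B2–B3, B3–B4, B4–B5, B5–B6, B6–B7
Each bag holds 3 vertices, so the decomposition has width 2, which upper-bounds the treewidth. The edges e–i–f–a–d–b–c–g–h–e form a cycle, so G is not a tree and its treewidth is at least 2. Combining the bounds, tw(G) = 2.

2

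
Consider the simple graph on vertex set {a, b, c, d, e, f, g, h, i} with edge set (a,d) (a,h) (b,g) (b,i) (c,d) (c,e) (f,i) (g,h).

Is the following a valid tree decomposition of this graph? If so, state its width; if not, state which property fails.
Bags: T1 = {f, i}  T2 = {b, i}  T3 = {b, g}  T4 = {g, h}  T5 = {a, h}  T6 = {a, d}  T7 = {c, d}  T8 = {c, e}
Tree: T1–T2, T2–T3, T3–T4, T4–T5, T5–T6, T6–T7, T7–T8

Yes; width 1.

Checking the three conditions: (i) the bags cover all of {a, b, c, d, e, f, g, h, i}; (ii) for each edge, some bag contains both endpoints; (iii) the bags containing any fixed vertex form a subtree. All hold, so the decomposition is valid with width 2 − 1 = 1.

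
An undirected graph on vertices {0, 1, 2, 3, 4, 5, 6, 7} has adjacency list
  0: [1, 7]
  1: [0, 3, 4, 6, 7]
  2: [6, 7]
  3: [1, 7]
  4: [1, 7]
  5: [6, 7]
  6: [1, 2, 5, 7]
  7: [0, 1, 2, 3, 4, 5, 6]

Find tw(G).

A width-2 tree decomposition is:
Bags: B1 = {0, 1, 7}  B2 = {1, 4, 7}  B3 = {1, 6, 7}  B4 = {2, 6, 7}  B5 = {5, 6, 7}  B6 = {1, 3, 7}
Tree: B1–B2, B2–B3, B3–B4, B3–B5, B2–B6
Every bag has size at most 3, so the width is 3 − 1 = 2 and tw(G) ≤ 2. Conversely, {0, 1, 7} is a clique of size 3, and the vertices of any clique must share a bag in every tree decomposition; so some bag has ≥ 3 vertices and tw(G) ≥ 2. The upper and lower bounds meet at 2, so that is the treewidth.

2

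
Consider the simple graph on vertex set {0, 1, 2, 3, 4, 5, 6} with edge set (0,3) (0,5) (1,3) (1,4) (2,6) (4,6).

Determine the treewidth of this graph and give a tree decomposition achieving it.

Each bag holds 2 vertices, so the decomposition has width 1, which upper-bounds the treewidth. Since G has at least one edge (e.g. 2–6), it is not an edgeless graph, so tw(G) ≥ 1. Combining the bounds, tw(G) = 1.

Treewidth 1.
One such decomposition:
Bags: B1 = {2, 6}  B2 = {4, 6}  B3 = {1, 4}  B4 = {1, 3}  B5 = {0, 3}  B6 = {0, 5}
Tree: B1–B2, B2–B3, B3–B4, B4–B5, B5–B6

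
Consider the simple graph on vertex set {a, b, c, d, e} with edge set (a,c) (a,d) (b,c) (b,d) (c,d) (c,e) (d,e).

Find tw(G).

A width-2 tree decomposition is:
Bags: B1 = {a, c, d}  B2 = {b, c, d}  B3 = {c, d, e}
Tree: B1–B2, B1–B3
Each bag holds 3 vertices, so the decomposition has width 2, which upper-bounds the treewidth. On the other hand G contains the 3-clique {c, d, e}. A clique must lie in a single bag of any decomposition, so no decomposition can have width below 2. The upper and lower bounds meet at 2, so that is the treewidth.

2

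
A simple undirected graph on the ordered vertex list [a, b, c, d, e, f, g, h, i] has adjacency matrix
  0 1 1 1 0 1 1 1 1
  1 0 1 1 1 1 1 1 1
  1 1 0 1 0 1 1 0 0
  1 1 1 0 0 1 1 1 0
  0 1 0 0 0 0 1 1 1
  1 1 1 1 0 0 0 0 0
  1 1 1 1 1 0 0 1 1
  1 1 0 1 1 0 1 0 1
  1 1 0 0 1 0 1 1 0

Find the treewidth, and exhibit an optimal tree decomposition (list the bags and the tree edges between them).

Treewidth 4.
One optimal decomposition is:
Bags: B1 = {a, b, c, d, g}  B2 = {a, b, d, g, h}  B3 = {a, b, g, h, i}  B4 = {b, e, g, h, i}  B5 = {a, b, c, d, f}
Tree: B1–B2, B2–B3, B3–B4, B1–B5

Each bag holds 5 vertices, so the decomposition has width 4, which upper-bounds the treewidth. On the other hand G contains the 5-clique {b, e, g, h, i}. A clique must lie in a single bag of any decomposition, so no decomposition can have width below 4. The upper and lower bounds meet at 4, so that is the treewidth.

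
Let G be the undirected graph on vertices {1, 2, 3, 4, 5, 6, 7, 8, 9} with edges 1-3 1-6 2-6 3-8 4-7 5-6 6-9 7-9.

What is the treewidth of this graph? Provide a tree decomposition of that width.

Treewidth 1.
Bags: B1 = {6, 9}  B2 = {2, 6}  B3 = {5, 6}  B4 = {1, 6}  B5 = {1, 3}  B6 = {7, 9}  B7 = {4, 7}  B8 = {3, 8}
Tree: B1–B2, B1–B3, B2–B4, B4–B5, B1–B6, B6–B7, B5–B8

The largest bag has 2 vertices, giving width 1; this decomposition certifies tw(G) ≤ 1. G has an edge, so its treewidth is at least 1. Therefore the treewidth is 1.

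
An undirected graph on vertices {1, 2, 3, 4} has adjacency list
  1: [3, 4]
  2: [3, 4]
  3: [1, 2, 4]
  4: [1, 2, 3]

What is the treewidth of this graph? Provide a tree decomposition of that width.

Each bag holds 3 vertices, so the decomposition has width 2, which upper-bounds the treewidth. On the other hand G contains the 3-clique {1, 3, 4}. A clique must lie in a single bag of any decomposition, so no decomposition can have width below 2. The upper and lower bounds meet at 2, so that is the treewidth.

Treewidth 2.
One such decomposition:
Bags: B1 = {2, 3, 4}  B2 = {1, 3, 4}
Tree: B1–B2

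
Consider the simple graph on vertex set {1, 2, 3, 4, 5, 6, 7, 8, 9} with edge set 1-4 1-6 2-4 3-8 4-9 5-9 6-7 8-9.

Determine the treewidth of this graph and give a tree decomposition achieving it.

Treewidth 1.
One such decomposition:
Bags: B1 = {8, 9}  B2 = {4, 9}  B3 = {3, 8}  B4 = {1, 4}  B5 = {1, 6}  B6 = {6, 7}  B7 = {2, 4}  B8 = {5, 9}
Tree: B1–B2, B1–B3, B2–B4, B4–B5, B5–B6, B4–B7, B1–B8

Each bag holds 2 vertices, so the decomposition has width 1, which upper-bounds the treewidth. G has an edge, so its treewidth is at least 1. Therefore the treewidth is 1.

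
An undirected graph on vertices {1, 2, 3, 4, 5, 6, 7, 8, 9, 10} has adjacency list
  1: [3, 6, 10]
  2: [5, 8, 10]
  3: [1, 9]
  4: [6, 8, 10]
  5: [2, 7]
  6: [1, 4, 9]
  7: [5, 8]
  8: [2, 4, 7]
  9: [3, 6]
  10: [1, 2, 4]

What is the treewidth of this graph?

A width-2 tree decomposition is:
Bags: B1 = {2, 5, 7}  B2 = {2, 7, 8}  B3 = {2, 8, 10}  B4 = {4, 8, 10}  B5 = {1, 4, 10}  B6 = {1, 4, 6}  B7 = {1, 3, 6}  B8 = {3, 6, 9}
Tree: B1–B2, B2–B3, B3–B4, B4–B5, B5–B6, B6–B7, B7–B8
Each bag holds 3 vertices, so the decomposition has width 2, which upper-bounds the treewidth. Since 5–7–8–2–5 is a cycle in G, G is not acyclic. Forests are exactly the graphs of treewidth ≤ 1, so tw(G) ≥ 2. Therefore the treewidth is 2.

2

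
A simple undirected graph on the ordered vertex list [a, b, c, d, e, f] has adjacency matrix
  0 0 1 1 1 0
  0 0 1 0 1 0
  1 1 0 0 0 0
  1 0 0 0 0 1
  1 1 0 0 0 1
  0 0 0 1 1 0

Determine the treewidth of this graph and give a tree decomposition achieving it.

The largest bag has 3 vertices, giving width 2; this decomposition certifies tw(G) ≤ 2. For the lower bound, G contains the cycle f–d–a–e–f, so G is not a forest; only forests have treewidth ≤ 1, hence tw(G) ≥ 2. Combining the bounds, tw(G) = 2.

Treewidth 2.
One optimal decomposition is:
Bags: B1 = {d, e, f}  B2 = {a, d, e}  B3 = {a, b, e}  B4 = {a, b, c}
Tree: B1–B2, B2–B3, B3–B4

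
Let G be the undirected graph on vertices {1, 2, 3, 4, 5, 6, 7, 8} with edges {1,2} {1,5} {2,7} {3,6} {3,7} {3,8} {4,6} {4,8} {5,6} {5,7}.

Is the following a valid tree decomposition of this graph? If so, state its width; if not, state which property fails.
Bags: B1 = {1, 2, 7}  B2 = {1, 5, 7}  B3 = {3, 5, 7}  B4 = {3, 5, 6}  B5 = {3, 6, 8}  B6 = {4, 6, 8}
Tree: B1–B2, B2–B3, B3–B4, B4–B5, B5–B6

Yes; width 2.

Checking the three conditions: (i) the bags cover all of {1, 2, 3, 4, 5, 6, 7, 8}; (ii) for each edge, some bag contains both endpoints; (iii) the bags containing any fixed vertex form a subtree. All hold, so the decomposition is valid with width 3 − 1 = 2.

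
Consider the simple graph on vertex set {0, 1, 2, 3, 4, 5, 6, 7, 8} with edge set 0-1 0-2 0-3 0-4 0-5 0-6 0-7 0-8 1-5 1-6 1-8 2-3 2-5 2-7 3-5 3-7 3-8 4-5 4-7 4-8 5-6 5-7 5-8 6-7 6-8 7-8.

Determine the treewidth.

A width-4 tree decomposition is:
Bags: B1 = {0, 3, 5, 7, 8}  B2 = {0, 2, 3, 5, 7}  B3 = {0, 5, 6, 7, 8}  B4 = {0, 1, 5, 6, 8}  B5 = {0, 4, 5, 7, 8}
Tree: B1–B2, B1–B3, B3–B4, B1–B5
Each bag holds 5 vertices, so the decomposition has width 4, which upper-bounds the treewidth. For the lower bound, the 5 vertices {0, 1, 5, 6, 8} are pairwise adjacent, and any tree decomposition puts a clique entirely inside one bag — forcing width ≥ 4. Hence tw(G) = 4 exactly.

4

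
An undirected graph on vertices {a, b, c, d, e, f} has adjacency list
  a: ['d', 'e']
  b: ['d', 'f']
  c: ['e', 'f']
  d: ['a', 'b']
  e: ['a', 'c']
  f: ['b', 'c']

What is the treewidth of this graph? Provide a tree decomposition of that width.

The largest bag has 3 vertices, giving width 2; this decomposition certifies tw(G) ≤ 2. For the lower bound, G contains the cycle a–e–c–f–b–d–a, so G is not a forest; only forests have treewidth ≤ 1, hence tw(G) ≥ 2. The upper and lower bounds meet at 2, so that is the treewidth.

Treewidth 2.
One optimal decomposition is:
Bags: B1 = {a, c, e}  B2 = {a, c, f}  B3 = {a, b, f}  B4 = {a, b, d}
Tree: B1–B2, B2–B3, B3–B4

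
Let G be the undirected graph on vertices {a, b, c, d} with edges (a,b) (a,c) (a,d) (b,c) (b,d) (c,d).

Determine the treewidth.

3

A width-3 tree decomposition is:
Bags: B1 = {a, b, c, d}
Tree: (single bag)
With just one bag of size 4, the width is 4 − 1 = 3, so tw(G) ≤ 3. On the other hand G contains the 4-clique {a, b, c, d}. A clique must lie in a single bag of any decomposition, so no decomposition can have width below 3. The upper and lower bounds meet at 3, so that is the treewidth.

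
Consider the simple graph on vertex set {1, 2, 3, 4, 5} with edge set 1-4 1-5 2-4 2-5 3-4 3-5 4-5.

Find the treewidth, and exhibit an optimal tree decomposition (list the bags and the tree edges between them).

Treewidth 2.
One such decomposition:
Bags: B1 = {3, 4, 5}  B2 = {1, 4, 5}  B3 = {2, 4, 5}
Tree: B1–B2, B2–B3

Each bag holds 3 vertices, so the decomposition has width 2, which upper-bounds the treewidth. For the lower bound, the 3 vertices {1, 4, 5} are pairwise adjacent, and any tree decomposition puts a clique entirely inside one bag — forcing width ≥ 2. The upper and lower bounds meet at 2, so that is the treewidth.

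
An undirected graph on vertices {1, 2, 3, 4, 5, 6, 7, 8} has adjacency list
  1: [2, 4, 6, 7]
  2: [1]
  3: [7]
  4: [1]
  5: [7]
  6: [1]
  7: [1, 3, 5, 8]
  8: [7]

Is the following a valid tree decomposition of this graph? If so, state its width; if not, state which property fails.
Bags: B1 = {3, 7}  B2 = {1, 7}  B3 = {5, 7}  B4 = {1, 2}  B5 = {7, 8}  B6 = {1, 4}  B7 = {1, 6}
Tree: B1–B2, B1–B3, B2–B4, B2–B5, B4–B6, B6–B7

Vertex coverage: the bags together contain {1, 2, 3, 4, 5, 6, 7, 8}, the full vertex set. Edge coverage: each edge of G has both endpoints in at least one bag. Running intersection: for every vertex, the bags containing it form a connected subtree. All three properties hold, so this is a valid tree decomposition of width max|bag| − 1 = 1, and hence tw(G) ≤ 1.

Yes; width 1.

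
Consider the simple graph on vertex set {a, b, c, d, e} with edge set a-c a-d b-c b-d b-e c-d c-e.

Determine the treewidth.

A width-2 tree decomposition is:
Bags: B1 = {b, c, d}  B2 = {a, c, d}  B3 = {b, c, e}
Tree: B1–B2, B1–B3
Every bag has size at most 3, so the width is 3 − 1 = 2 and tw(G) ≤ 2. For the lower bound, the 3 vertices {a, c, d} are pairwise adjacent, and any tree decomposition puts a clique entirely inside one bag — forcing width ≥ 2. Hence tw(G) = 2 exactly.

2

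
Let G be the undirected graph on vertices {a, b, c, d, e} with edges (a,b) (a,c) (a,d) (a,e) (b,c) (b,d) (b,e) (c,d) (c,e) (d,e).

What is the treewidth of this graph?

4

A width-4 tree decomposition is:
Bags: B1 = {a, b, c, d, e}
Tree: (single bag)
A single bag containing all 5 vertices is trivially a valid decomposition of width 4. Conversely, {a, b, c, d, e} is a clique of size 5, and the vertices of any clique must share a bag in every tree decomposition; so some bag has ≥ 5 vertices and tw(G) ≥ 4. Hence tw(G) = 4 exactly.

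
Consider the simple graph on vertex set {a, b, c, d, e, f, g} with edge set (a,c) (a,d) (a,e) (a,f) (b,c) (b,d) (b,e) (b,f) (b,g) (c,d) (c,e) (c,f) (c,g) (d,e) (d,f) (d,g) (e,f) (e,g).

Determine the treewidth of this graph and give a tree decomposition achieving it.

Treewidth 4.
Bags: B1 = {a, c, d, e, f}  B2 = {b, c, d, e, f}  B3 = {b, c, d, e, g}
Tree: B1–B2, B2–B3

Every bag has size at most 5, so the width is 5 − 1 = 4 and tw(G) ≤ 4. On the other hand G contains the 5-clique {b, c, d, e, g}. A clique must lie in a single bag of any decomposition, so no decomposition can have width below 4. Therefore the treewidth is 4.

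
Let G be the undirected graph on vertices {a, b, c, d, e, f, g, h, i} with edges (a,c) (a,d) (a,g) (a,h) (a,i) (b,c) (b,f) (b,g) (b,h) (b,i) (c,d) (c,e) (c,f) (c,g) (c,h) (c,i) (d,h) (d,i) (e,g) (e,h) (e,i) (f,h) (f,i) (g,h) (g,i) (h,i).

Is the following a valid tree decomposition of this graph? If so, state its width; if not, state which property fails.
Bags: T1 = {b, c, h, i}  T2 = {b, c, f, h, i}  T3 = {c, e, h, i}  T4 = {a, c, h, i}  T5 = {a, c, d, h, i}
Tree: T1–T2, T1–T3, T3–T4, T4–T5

A tree decomposition must satisfy three properties: every vertex lies in some bag; for every edge, both endpoints lie together in some bag; and for every vertex, the bags containing it form a connected subtree. Here vertex g appears in no bag, so the decomposition is invalid.

No — vertex g appears in no bag.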